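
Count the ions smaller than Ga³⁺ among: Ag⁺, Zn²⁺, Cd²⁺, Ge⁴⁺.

1

Tabulating Z and e⁻: Ge⁴⁺ has 28 e⁻ (Z=32), Ga³⁺ has 28 e⁻ (Z=31), Zn²⁺ has 28 e⁻ (Z=30), Cd²⁺ has 46 e⁻ (Z=48), Ag⁺ has 46 e⁻ (Z=47). Ge⁴⁺ < Ga³⁺ (both 28 e⁻, Z=32>31); Ga³⁺ < Zn²⁺ (isoelectronic, higher Z=31 is smaller); Zn²⁺ < Cd²⁺ (same group, 1 shell fewer); Cd²⁺ < Ag⁺ (both 46 e⁻, Z=48>47).
Ordering all of them (including Ga³⁺) by radius gives Ge⁴⁺ < Ga³⁺ < Zn²⁺ < Cd²⁺ < Ag⁺. Count: 1.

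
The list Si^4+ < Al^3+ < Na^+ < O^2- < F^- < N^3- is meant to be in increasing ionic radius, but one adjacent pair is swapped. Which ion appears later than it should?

F^-

Compare adjacent ions: both have 10 electrons but Z(F)=9 > Z(O)=8, so F^- should be the smaller of the two — yet in this increasing list O^2- sits before F^-. Nothing else is reversed, so F^- should move one place to the left.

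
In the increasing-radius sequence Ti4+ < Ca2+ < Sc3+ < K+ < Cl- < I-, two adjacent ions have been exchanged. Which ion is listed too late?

Sc3+

Check each adjacent pair. Ca2+ and Sc3+ are reversed: they are isoelectronic (18 e⁻) and Sc has more protons than Ca (21 vs 20), making Sc3+ smaller. No other neighbouring pair contradicts the periodic trends, so Sc3+ is the ion listed too late.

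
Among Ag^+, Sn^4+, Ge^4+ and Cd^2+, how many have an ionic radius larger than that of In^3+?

Work out protons and electrons: Ge^4+: 28 e⁻, Z=32, Sn^4+: 46 e⁻, Z=50, In^3+: 46 e⁻, Z=49, Cd^2+: 46 e⁻, Z=48, Ag^+: 46 e⁻, Z=47. Ge^4+ < Sn^4+ (same group, period 4 vs 5); Sn^4+ < In^3+ (isoelectronic, higher Z=50 is smaller); In^3+ < Cd^2+ (both 46 e⁻, Z=49>48); Cd^2+ < Ag^+ (both 46 e⁻, Z=48>47).
Ordering all of them (including In^3+) by radius gives Ge^4+ < Sn^4+ < In^3+ < Cd^2+ < Ag^+. That's 2.

2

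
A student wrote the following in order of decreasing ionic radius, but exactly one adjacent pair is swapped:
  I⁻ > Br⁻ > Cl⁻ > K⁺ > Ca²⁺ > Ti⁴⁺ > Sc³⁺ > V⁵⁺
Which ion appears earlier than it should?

Ti⁴⁺

Check each adjacent pair. Ti⁴⁺ and Sc³⁺ are reversed: Ti⁴⁺ and Sc³⁺ share 18 electrons; the higher nuclear charge on Ti (Z=22) contracts it more, so Ti⁴⁺ < Sc³⁺. No other neighbouring pair contradicts the periodic trends, so Ti⁴⁺ is the ion listed too early.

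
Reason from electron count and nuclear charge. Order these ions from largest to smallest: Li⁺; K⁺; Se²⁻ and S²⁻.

Tabulating Z and e⁻: Li⁺ (Z=3, 2 e⁻), K⁺ (Z=19, 18 e⁻), S²⁻ (Z=16, 18 e⁻), Se²⁻ (Z=34, 36 e⁻). Li⁺ < K⁺ (same group, period 2 vs 4); K⁺ < S²⁻ (both 18 e⁻, Z=19>16); S²⁻ < Se²⁻ (same group, 1 shell fewer).

Se²⁻ > S²⁻ > K⁺ > Li⁺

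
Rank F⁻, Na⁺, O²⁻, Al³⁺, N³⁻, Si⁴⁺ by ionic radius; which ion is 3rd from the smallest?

Na⁺

All of these have 10 electrons (isoelectronic). With the same electron cloud, the ion with the most protons pulls it in tightest. Nuclear charges: Si⁴⁺ (Z=14), Al³⁺ (Z=13), Na⁺ (Z=11), F⁻ (Z=9), O²⁻ (Z=8), N³⁻ (Z=7). Highest Z is smallest.
Ordering: Si⁴⁺ < Al³⁺ < Na⁺ < F⁻ < O²⁻ < N³⁻. The 3rd smallest is Na⁺.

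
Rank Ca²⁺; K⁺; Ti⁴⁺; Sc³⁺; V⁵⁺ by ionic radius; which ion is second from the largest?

Ca²⁺

All of these have 18 electrons (isoelectronic). With the same electron cloud, the ion with the most protons pulls it in tightest. Nuclear charges: V⁵⁺ (Z=23), Ti⁴⁺ (Z=22), Sc³⁺ (Z=21), Ca²⁺ (Z=20), K⁺ (Z=19). Highest Z is smallest.
Full ascending order: V⁵⁺ < Ti⁴⁺ < Sc³⁺ < Ca²⁺ < K⁺. Counting from the largest, position 2 is Ca²⁺.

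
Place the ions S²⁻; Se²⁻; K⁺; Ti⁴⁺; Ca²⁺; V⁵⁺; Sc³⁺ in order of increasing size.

First list Z and electron count for each: V⁵⁺ has 18 e⁻ (Z=23), Ti⁴⁺ has 18 e⁻ (Z=22), Sc³⁺ has 18 e⁻ (Z=21), Ca²⁺ has 18 e⁻ (Z=20), K⁺ has 18 e⁻ (Z=19), S²⁻ has 18 e⁻ (Z=16), Se²⁻ has 36 e⁻ (Z=34). V⁵⁺ < Ti⁴⁺ (isoelectronic, higher Z=23 is smaller); Ti⁴⁺ < Sc³⁺ (both 18 e⁻, Z=22>21); Sc³⁺ < Ca²⁺ (isoelectronic, higher Z=21 is smaller); Ca²⁺ < K⁺ (isoelectronic, higher Z=20 is smaller); K⁺ < S²⁻ (both 18 e⁻, Z=19>16); S²⁻ < Se²⁻ (same group, period 3 vs 4).

V⁵⁺ < Ti⁴⁺ < Sc³⁺ < Ca²⁺ < K⁺ < S²⁻ < Se²⁻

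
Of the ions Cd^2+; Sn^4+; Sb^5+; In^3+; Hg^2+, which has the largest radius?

Hg^2+

Sb^5+ has 46 e⁻ (Z=51), Sn^4+ has 46 e⁻ (Z=50), In^3+ has 46 e⁻ (Z=49), Cd^2+ has 46 e⁻ (Z=48), Hg^2+ has 78 e⁻ (Z=80). Sb^5+ < Sn^4+ (isoelectronic, higher Z=51 is smaller); Sn^4+ < In^3+ (both 46 e⁻, Z=50>49); In^3+ < Cd^2+ (isoelectronic, higher Z=49 is smaller); Cd^2+ < Hg^2+ (same group, period 5 vs 6).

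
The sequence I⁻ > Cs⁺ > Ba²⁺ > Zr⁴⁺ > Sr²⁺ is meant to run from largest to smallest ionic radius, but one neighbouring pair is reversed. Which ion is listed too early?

Zr⁴⁺

Compare adjacent ions: both have 36 electrons but Z(Zr)=40 > Z(Sr)=38, so Zr⁴⁺ should be the smaller of the two — yet in this decreasing list Zr⁴⁺ sits before Sr²⁺. Nothing else is reversed, so Zr⁴⁺ should move one place to the right.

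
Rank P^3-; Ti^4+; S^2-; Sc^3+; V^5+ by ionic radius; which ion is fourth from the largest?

Each ion has 18 electrons. The ranking follows nuclear charge in reverse — greater Z gives a smaller radius. V^5+ (Z=23), Ti^4+ (Z=22), Sc^3+ (Z=21), S^2- (Z=16), P^3- (Z=15).
So the order is V^5+ < Ti^4+ < Sc^3+ < S^2- < P^3-; the 4th-largest ion is Ti^4+.

Ti^4+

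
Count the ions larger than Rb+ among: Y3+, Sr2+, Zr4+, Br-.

1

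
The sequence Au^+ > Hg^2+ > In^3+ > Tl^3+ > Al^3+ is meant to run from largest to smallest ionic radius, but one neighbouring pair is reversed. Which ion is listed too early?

In^3+

Check each adjacent pair. In^3+ and Tl^3+ are reversed: both in group 13 with the same charge; In^3+ (period 5) has the smaller radius. No other neighbouring pair contradicts the periodic trends, so In^3+ is the ion listed too early.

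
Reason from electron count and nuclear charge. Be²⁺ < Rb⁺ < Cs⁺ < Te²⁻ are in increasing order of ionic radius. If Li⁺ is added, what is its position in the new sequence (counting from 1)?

2

Electron counts and nuclear charges: Be²⁺ (Z=4, 2 e⁻), Li⁺ (Z=3, 2 e⁻), Rb⁺ (Z=37, 36 e⁻), Cs⁺ (Z=55, 54 e⁻), Te²⁻ (Z=52, 54 e⁻). Be²⁺ < Li⁺ (isoelectronic, higher Z=4 is smaller); Li⁺ < Rb⁺ (same group, period 2 vs 5); Rb⁺ < Cs⁺ (same group, period 5 vs 6); Cs⁺ < Te²⁻ (isoelectronic, higher Z=55 is smaller).
Merged order: Be²⁺ < Li⁺ < Rb⁺ < Cs⁺ < Te²⁻ — Li⁺ is number 2.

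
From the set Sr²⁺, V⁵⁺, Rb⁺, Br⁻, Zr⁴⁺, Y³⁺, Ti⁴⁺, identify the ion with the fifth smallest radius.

First list Z and electron count for each: V⁵⁺ (Z=23, 18 e⁻), Ti⁴⁺ (Z=22, 18 e⁻), Zr⁴⁺ (Z=40, 36 e⁻), Y³⁺ (Z=39, 36 e⁻), Sr²⁺ (Z=38, 36 e⁻), Rb⁺ (Z=37, 36 e⁻), Br⁻ (Z=35, 36 e⁻). V⁵⁺ < Ti⁴⁺ (isoelectronic, higher Z=23 is smaller); Ti⁴⁺ < Zr⁴⁺ (same group, 1 shell fewer); Zr⁴⁺ < Y³⁺ (isoelectronic, higher Z=40 is smaller); Y³⁺ < Sr²⁺ (isoelectronic, higher Z=39 is smaller); Sr²⁺ < Rb⁺ (both 36 e⁻, Z=38>37); Rb⁺ < Br⁻ (both 36 e⁻, Z=37>35).
That gives V⁵⁺ < Ti⁴⁺ < Zr⁴⁺ < Y³⁺ < Sr²⁺ < Rb⁺ < Br⁻. From the smallest end, number 5 is Sr²⁺.

Sr²⁺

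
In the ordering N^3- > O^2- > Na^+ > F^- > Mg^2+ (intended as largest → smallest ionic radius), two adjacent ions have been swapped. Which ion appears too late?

F^-

The pair Na^+, F^- is the wrong way round — they are isoelectronic (10 e⁻) and Na has more protons than F (11 vs 9), making Na^+ smaller. All other adjacent pairs agree with periodic trends, so F^- is the misplaced ion.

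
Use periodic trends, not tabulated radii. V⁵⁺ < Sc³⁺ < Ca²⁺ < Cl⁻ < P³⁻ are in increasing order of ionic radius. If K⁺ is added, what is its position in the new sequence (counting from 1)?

All of these have 18 electrons (isoelectronic). With the same electron cloud, the ion with the most protons pulls it in tightest. Nuclear charges: V⁵⁺ (Z=23), Sc³⁺ (Z=21), Ca²⁺ (Z=20), K⁺ (Z=19), Cl⁻ (Z=17), P³⁻ (Z=15). Highest Z is smallest.
Putting K⁺ in gives V⁵⁺ < Sc³⁺ < Ca²⁺ < K⁺ < Cl⁻ < P³⁻; it lands at slot 4.

4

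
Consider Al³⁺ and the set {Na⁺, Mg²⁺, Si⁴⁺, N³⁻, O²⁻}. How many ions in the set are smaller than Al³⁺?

1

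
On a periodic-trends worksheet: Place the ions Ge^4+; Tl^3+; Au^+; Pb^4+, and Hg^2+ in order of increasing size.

Ge^4+ < Pb^4+ < Tl^3+ < Hg^2+ < Au^+

Electron counts and nuclear charges: Ge^4+ has 28 e⁻ (Z=32), Pb^4+ has 78 e⁻ (Z=82), Tl^3+ has 78 e⁻ (Z=81), Hg^2+ has 78 e⁻ (Z=80), Au^+ has 78 e⁻ (Z=79). Ge^4+ < Pb^4+ (same group, period 4 vs 6); Pb^4+ < Tl^3+ (isoelectronic, higher Z=82 is smaller); Tl^3+ < Hg^2+ (both 78 e⁻, Z=81>80); Hg^2+ < Au^+ (both 78 e⁻, Z=80>79).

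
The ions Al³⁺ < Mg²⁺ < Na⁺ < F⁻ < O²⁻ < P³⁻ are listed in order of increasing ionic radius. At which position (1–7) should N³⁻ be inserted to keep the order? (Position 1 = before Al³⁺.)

Work out protons and electrons: Al³⁺: 10 e⁻, Z=13, Mg²⁺: 10 e⁻, Z=12, Na⁺: 10 e⁻, Z=11, F⁻: 10 e⁻, Z=9, O²⁻: 10 e⁻, Z=8, N³⁻: 10 e⁻, Z=7, P³⁻: 18 e⁻, Z=15. Al³⁺ < Mg²⁺ (isoelectronic, higher Z=13 is smaller); Mg²⁺ < Na⁺ (both 10 e⁻, Z=12>11); Na⁺ < F⁻ (both 10 e⁻, Z=11>9); F⁻ < O²⁻ (both 10 e⁻, Z=9>8); O²⁻ < N³⁻ (both 10 e⁻, Z=8>7); N³⁻ < P³⁻ (same group, 1 shell fewer).
With N³⁻ included the full order is Al³⁺ < Mg²⁺ < Na⁺ < F⁻ < O²⁻ < N³⁻ < P³⁻, so it takes position 6.

6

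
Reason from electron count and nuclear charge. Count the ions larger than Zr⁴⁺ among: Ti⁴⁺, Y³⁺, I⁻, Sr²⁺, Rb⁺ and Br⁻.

5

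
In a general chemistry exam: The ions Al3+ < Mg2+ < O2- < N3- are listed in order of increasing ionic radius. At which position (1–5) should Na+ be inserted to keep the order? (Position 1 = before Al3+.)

3

Each ion has 10 electrons. The ranking follows nuclear charge in reverse — greater Z gives a smaller radius. Al3+ (Z=13), Mg2+ (Z=12), Na+ (Z=11), O2- (Z=8), N3- (Z=7).
With Na+ included the full order is Al3+ < Mg2+ < Na+ < O2- < N3-, so it takes position 3.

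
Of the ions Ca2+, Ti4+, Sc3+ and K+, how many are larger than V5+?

These species are isoelectronic with 18 electrons. The only difference is the number of protons: V5+ (Z=23), Ti4+ (Z=22), Sc3+ (Z=21), Ca2+ (Z=20), K+ (Z=19). The strongest nuclear pull (V5+) gives the smallest ion.
Placing each against V5+: smaller — none; larger — Ti4+, Sc3+, Ca2+, K+. So 4 are larger.

4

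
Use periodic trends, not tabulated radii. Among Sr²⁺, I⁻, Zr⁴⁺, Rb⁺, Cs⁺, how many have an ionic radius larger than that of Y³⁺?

4

Work out protons and electrons: Zr⁴⁺: 36 e⁻, Z=40, Y³⁺: 36 e⁻, Z=39, Sr²⁺: 36 e⁻, Z=38, Rb⁺: 36 e⁻, Z=37, Cs⁺: 54 e⁻, Z=55, I⁻: 54 e⁻, Z=53. Zr⁴⁺ < Y³⁺ (both 36 e⁻, Z=40>39); Y³⁺ < Sr²⁺ (both 36 e⁻, Z=39>38); Sr²⁺ < Rb⁺ (both 36 e⁻, Z=38>37); Rb⁺ < Cs⁺ (same group, 1 shell fewer); Cs⁺ < I⁻ (both 54 e⁻, Z=55>53).
Placing each against Y³⁺: smaller — Zr⁴⁺; larger — Sr²⁺, Rb⁺, Cs⁺, I⁻. That's 4.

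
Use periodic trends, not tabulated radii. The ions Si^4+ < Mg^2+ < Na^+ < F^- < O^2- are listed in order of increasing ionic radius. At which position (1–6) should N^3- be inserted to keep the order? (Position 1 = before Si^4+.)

These species are isoelectronic with 10 electrons. The only difference is the number of protons: Si^4+ (Z=14), Mg^2+ (Z=12), Na^+ (Z=11), F^- (Z=9), O^2- (Z=8), N^3- (Z=7). The strongest nuclear pull (Si^4+) gives the smallest ion.
Merged order: Si^4+ < Mg^2+ < Na^+ < F^- < O^2- < N^3- — N^3- is number 6.

6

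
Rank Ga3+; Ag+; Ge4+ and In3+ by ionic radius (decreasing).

Tabulating Z and e⁻: Ge4+ has 28 e⁻ (Z=32), Ga3+ has 28 e⁻ (Z=31), In3+ has 46 e⁻ (Z=49), Ag+ has 46 e⁻ (Z=47). Ge4+ < Ga3+ (isoelectronic, higher Z=32 is smaller); Ga3+ < In3+ (same group, period 4 vs 5); In3+ < Ag+ (isoelectronic, higher Z=49 is smaller).

Ag+ > In3+ > Ga3+ > Ge4+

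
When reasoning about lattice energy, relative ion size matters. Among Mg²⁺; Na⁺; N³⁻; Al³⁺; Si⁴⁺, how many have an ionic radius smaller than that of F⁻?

All of these have 10 electrons (isoelectronic). With the same electron cloud, the ion with the most protons pulls it in tightest. Nuclear charges: Si⁴⁺ (Z=14), Al³⁺ (Z=13), Mg²⁺ (Z=12), Na⁺ (Z=11), F⁻ (Z=9), N³⁻ (Z=7). Highest Z is smallest.
Ordering all of them (including F⁻) by radius gives Si⁴⁺ < Al³⁺ < Mg²⁺ < Na⁺ < F⁻ < N³⁻. Count: 4.

4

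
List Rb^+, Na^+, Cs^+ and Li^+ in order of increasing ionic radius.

Li^+ < Na^+ < Rb^+ < Cs^+

These ions sit in one column with identical charge. Each step down the periodic table adds a principal shell, increasing the radius.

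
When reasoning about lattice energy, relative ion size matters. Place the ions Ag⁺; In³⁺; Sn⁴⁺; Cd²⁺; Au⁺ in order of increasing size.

Sn⁴⁺ < In³⁺ < Cd²⁺ < Ag⁺ < Au⁺

Tabulating Z and e⁻: Sn⁴⁺: 46 e⁻, Z=50, In³⁺: 46 e⁻, Z=49, Cd²⁺: 46 e⁻, Z=48, Ag⁺: 46 e⁻, Z=47, Au⁺: 78 e⁻, Z=79. Sn⁴⁺ < In³⁺ (both 46 e⁻, Z=50>49); In³⁺ < Cd²⁺ (both 46 e⁻, Z=49>48); Cd²⁺ < Ag⁺ (both 46 e⁻, Z=48>47); Ag⁺ < Au⁺ (same group, 1 shell fewer).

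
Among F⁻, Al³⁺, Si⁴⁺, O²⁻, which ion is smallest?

All of these have 10 electrons (isoelectronic). With the same electron cloud, the ion with the most protons pulls it in tightest. Nuclear charges: Si⁴⁺ (Z=14), Al³⁺ (Z=13), F⁻ (Z=9), O²⁻ (Z=8). Highest Z is smallest.

Si⁴⁺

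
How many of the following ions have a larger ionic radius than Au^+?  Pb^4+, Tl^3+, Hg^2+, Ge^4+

0

Electron counts and nuclear charges: Ge^4+ (Z=32, 28 e⁻), Pb^4+ (Z=82, 78 e⁻), Tl^3+ (Z=81, 78 e⁻), Hg^2+ (Z=80, 78 e⁻), Au^+ (Z=79, 78 e⁻). Ge^4+ < Pb^4+ (same group, period 4 vs 6); Pb^4+ < Tl^3+ (isoelectronic, higher Z=82 is smaller); Tl^3+ < Hg^2+ (both 78 e⁻, Z=81>80); Hg^2+ < Au^+ (both 78 e⁻, Z=80>79).
Overall: Ge^4+ < Pb^4+ < Tl^3+ < Hg^2+ < Au^+. Au^+ has 4 below it and 0 above. Count: 0.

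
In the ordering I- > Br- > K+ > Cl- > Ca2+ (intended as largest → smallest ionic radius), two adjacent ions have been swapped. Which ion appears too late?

Scanning neighbour by neighbour, only K+/Cl- violates a trend: K+ and Cl- share 18 electrons; the higher nuclear charge on K (Z=19) contracts it more, so K+ < Cl-. That makes Cl- the one sitting a position late relative to where it belongs.

Cl-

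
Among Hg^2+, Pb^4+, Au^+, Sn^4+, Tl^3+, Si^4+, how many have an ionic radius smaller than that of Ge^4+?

Si^4+: 10 e⁻, Z=14, Ge^4+: 28 e⁻, Z=32, Sn^4+: 46 e⁻, Z=50, Pb^4+: 78 e⁻, Z=82, Tl^3+: 78 e⁻, Z=81, Hg^2+: 78 e⁻, Z=80, Au^+: 78 e⁻, Z=79. Si^4+ < Ge^4+ (same group, period 3 vs 4); Ge^4+ < Sn^4+ (same group, period 4 vs 5); Sn^4+ < Pb^4+ (same group, period 5 vs 6); Pb^4+ < Tl^3+ (both 78 e⁻, Z=82>81); Tl^3+ < Hg^2+ (isoelectronic, higher Z=81 is smaller); Hg^2+ < Au^+ (isoelectronic, higher Z=80 is smaller).
Placing each against Ge^4+: smaller — Si^4+; larger — Sn^4+, Pb^4+, Tl^3+, Hg^2+, Au^+. So 1 is smaller.

1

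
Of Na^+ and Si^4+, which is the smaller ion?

Each ion has 10 electrons. The ranking follows nuclear charge in reverse — greater Z gives a smaller radius. Si^4+ (Z=14), Na^+ (Z=11).

Si^4+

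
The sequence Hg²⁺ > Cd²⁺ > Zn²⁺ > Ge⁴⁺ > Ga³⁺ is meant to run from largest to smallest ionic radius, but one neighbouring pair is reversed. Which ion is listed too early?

Scanning neighbour by neighbour, only Ge⁴⁺/Ga³⁺ violates a trend: both have 28 electrons but Z(Ge)=32 > Z(Ga)=31, so Ge⁴⁺ should be the smaller of the two. That makes Ge⁴⁺ the one sitting a position early relative to where it belongs.

Ge⁴⁺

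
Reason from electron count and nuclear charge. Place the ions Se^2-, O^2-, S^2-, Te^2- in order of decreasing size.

Same group, same charge. Going down the group adds an extra shell of electrons, so the ion gets larger: O^2- is highest in the group and smallest.

Te^2- > Se^2- > S^2- > O^2-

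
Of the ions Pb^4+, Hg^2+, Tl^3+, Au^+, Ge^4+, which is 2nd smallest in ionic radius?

Pb^4+

Ge^4+ has 28 e⁻ (Z=32), Pb^4+ has 78 e⁻ (Z=82), Tl^3+ has 78 e⁻ (Z=81), Hg^2+ has 78 e⁻ (Z=80), Au^+ has 78 e⁻ (Z=79). Ge^4+ < Pb^4+ (same group, period 4 vs 6); Pb^4+ < Tl^3+ (both 78 e⁻, Z=82>81); Tl^3+ < Hg^2+ (both 78 e⁻, Z=81>80); Hg^2+ < Au^+ (isoelectronic, higher Z=80 is smaller).
So the order is Ge^4+ < Pb^4+ < Tl^3+ < Hg^2+ < Au^+; the 2nd-smallest ion is Pb^4+.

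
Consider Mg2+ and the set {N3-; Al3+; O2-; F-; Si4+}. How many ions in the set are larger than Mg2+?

3

All of these have 10 electrons (isoelectronic). With the same electron cloud, the ion with the most protons pulls it in tightest. Nuclear charges: Si4+ (Z=14), Al3+ (Z=13), Mg2+ (Z=12), F- (Z=9), O2- (Z=8), N3- (Z=7). Highest Z is smallest.
Overall: Si4+ < Al3+ < Mg2+ < F- < O2- < N3-. Mg2+ has 2 below it and 3 above. Count: 3.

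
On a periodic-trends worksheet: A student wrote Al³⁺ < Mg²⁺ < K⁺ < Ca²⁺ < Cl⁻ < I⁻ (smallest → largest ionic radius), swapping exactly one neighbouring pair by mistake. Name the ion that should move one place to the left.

Check each adjacent pair. K⁺ and Ca²⁺ are reversed: Ca²⁺ and K⁺ share 18 electrons; the higher nuclear charge on Ca (Z=20) contracts it more, so Ca²⁺ < K⁺. No other neighbouring pair contradicts the periodic trends, so Ca²⁺ is the ion listed too late.

Ca²⁺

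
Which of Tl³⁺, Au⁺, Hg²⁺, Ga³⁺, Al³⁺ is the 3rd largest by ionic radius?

First list Z and electron count for each: Al³⁺ (Z=13, 10 e⁻), Ga³⁺ (Z=31, 28 e⁻), Tl³⁺ (Z=81, 78 e⁻), Hg²⁺ (Z=80, 78 e⁻), Au⁺ (Z=79, 78 e⁻). Al³⁺ < Ga³⁺ (same group, 1 shell fewer); Ga³⁺ < Tl³⁺ (same group, period 4 vs 6); Tl³⁺ < Hg²⁺ (both 78 e⁻, Z=81>80); Hg²⁺ < Au⁺ (isoelectronic, higher Z=80 is smaller).
Ordering: Al³⁺ < Ga³⁺ < Tl³⁺ < Hg²⁺ < Au⁺. The 3rd largest is Tl³⁺.

Tl³⁺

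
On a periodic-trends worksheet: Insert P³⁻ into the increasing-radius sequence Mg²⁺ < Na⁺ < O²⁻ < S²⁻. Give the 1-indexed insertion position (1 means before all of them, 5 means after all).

5

Work out protons and electrons: Mg²⁺: 10 e⁻, Z=12, Na⁺: 10 e⁻, Z=11, O²⁻: 10 e⁻, Z=8, S²⁻: 18 e⁻, Z=16, P³⁻: 18 e⁻, Z=15. Mg²⁺ < Na⁺ (both 10 e⁻, Z=12>11); Na⁺ < O²⁻ (isoelectronic, higher Z=11 is smaller); O²⁻ < S²⁻ (same group, 1 shell fewer); S²⁻ < P³⁻ (both 18 e⁻, Z=16>15).
The complete sequence is Mg²⁺ < Na⁺ < O²⁻ < S²⁻ < P³⁻. P³⁻ sits at position 5.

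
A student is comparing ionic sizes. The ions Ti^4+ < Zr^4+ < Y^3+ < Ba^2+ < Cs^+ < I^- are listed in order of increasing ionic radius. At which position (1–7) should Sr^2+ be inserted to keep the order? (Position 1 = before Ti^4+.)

4

Tabulating Z and e⁻: Ti^4+: 18 e⁻, Z=22, Zr^4+: 36 e⁻, Z=40, Y^3+: 36 e⁻, Z=39, Sr^2+: 36 e⁻, Z=38, Ba^2+: 54 e⁻, Z=56, Cs^+: 54 e⁻, Z=55, I^-: 54 e⁻, Z=53. Ti^4+ < Zr^4+ (same group, period 4 vs 5); Zr^4+ < Y^3+ (both 36 e⁻, Z=40>39); Y^3+ < Sr^2+ (both 36 e⁻, Z=39>38); Sr^2+ < Ba^2+ (same group, 1 shell fewer); Ba^2+ < Cs^+ (both 54 e⁻, Z=56>55); Cs^+ < I^- (both 54 e⁻, Z=55>53).
The complete sequence is Ti^4+ < Zr^4+ < Y^3+ < Sr^2+ < Ba^2+ < Cs^+ < I^-. Sr^2+ sits at position 4.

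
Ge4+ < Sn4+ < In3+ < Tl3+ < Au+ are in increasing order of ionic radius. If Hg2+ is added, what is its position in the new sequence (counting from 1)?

First list Z and electron count for each: Ge4+ (Z=32, 28 e⁻), Sn4+ (Z=50, 46 e⁻), In3+ (Z=49, 46 e⁻), Tl3+ (Z=81, 78 e⁻), Hg2+ (Z=80, 78 e⁻), Au+ (Z=79, 78 e⁻). Ge4+ < Sn4+ (same group, 1 shell fewer); Sn4+ < In3+ (both 46 e⁻, Z=50>49); In3+ < Tl3+ (same group, period 5 vs 6); Tl3+ < Hg2+ (both 78 e⁻, Z=81>80); Hg2+ < Au+ (isoelectronic, higher Z=80 is smaller).
The complete sequence is Ge4+ < Sn4+ < In3+ < Tl3+ < Hg2+ < Au+. Hg2+ sits at position 5.

5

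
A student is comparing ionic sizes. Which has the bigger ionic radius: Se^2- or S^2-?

Se^2-

All are in the same group with charge -2. Radius grows down the group as n (the outermost shell) increases.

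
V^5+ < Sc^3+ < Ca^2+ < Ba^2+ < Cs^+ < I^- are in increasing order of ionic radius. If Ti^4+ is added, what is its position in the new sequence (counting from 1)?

V^5+ (Z=23, 18 e⁻), Ti^4+ (Z=22, 18 e⁻), Sc^3+ (Z=21, 18 e⁻), Ca^2+ (Z=20, 18 e⁻), Ba^2+ (Z=56, 54 e⁻), Cs^+ (Z=55, 54 e⁻), I^- (Z=53, 54 e⁻). V^5+ < Ti^4+ (isoelectronic, higher Z=23 is smaller); Ti^4+ < Sc^3+ (both 18 e⁻, Z=22>21); Sc^3+ < Ca^2+ (isoelectronic, higher Z=21 is smaller); Ca^2+ < Ba^2+ (same group, period 4 vs 6); Ba^2+ < Cs^+ (isoelectronic, higher Z=56 is smaller); Cs^+ < I^- (both 54 e⁻, Z=55>53).
The complete sequence is V^5+ < Ti^4+ < Sc^3+ < Ca^2+ < Ba^2+ < Cs^+ < I^-. Ti^4+ sits at position 2.

2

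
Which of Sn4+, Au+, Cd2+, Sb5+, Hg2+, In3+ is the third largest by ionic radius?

Cd2+

Work out protons and electrons: Sb5+: 46 e⁻, Z=51, Sn4+: 46 e⁻, Z=50, In3+: 46 e⁻, Z=49, Cd2+: 46 e⁻, Z=48, Hg2+: 78 e⁻, Z=80, Au+: 78 e⁻, Z=79. Sb5+ < Sn4+ (isoelectronic, higher Z=51 is smaller); Sn4+ < In3+ (isoelectronic, higher Z=50 is smaller); In3+ < Cd2+ (both 46 e⁻, Z=49>48); Cd2+ < Hg2+ (same group, period 5 vs 6); Hg2+ < Au+ (isoelectronic, higher Z=80 is smaller).
So the order is Sb5+ < Sn4+ < In3+ < Cd2+ < Hg2+ < Au+; the 3rd-largest ion is Cd2+.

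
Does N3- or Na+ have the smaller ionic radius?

Na+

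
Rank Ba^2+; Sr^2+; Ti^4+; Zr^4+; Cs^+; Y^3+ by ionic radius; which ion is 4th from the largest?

Y^3+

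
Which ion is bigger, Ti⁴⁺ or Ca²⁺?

Ca²⁺

Each ion has 18 electrons. The ranking follows nuclear charge in reverse — greater Z gives a smaller radius. Ti⁴⁺ (Z=22), Ca²⁺ (Z=20).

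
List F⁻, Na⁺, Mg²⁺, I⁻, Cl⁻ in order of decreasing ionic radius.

Work out protons and electrons: Mg²⁺ (Z=12, 10 e⁻), Na⁺ (Z=11, 10 e⁻), F⁻ (Z=9, 10 e⁻), Cl⁻ (Z=17, 18 e⁻), I⁻ (Z=53, 54 e⁻). Mg²⁺ < Na⁺ (isoelectronic, higher Z=12 is smaller); Na⁺ < F⁻ (isoelectronic, higher Z=11 is smaller); F⁻ < Cl⁻ (same group, 1 shell fewer); Cl⁻ < I⁻ (same group, period 3 vs 5).

I⁻ > Cl⁻ > F⁻ > Na⁺ > Mg²⁺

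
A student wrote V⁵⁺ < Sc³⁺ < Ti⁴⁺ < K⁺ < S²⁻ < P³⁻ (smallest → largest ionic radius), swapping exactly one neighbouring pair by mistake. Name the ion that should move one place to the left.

Scanning neighbour by neighbour, only Sc³⁺/Ti⁴⁺ violates a trend: both have 18 electrons but Z(Ti)=22 > Z(Sc)=21, so Ti⁴⁺ should be the smaller of the two. That makes Ti⁴⁺ the one sitting a position late relative to where it belongs.

Ti⁴⁺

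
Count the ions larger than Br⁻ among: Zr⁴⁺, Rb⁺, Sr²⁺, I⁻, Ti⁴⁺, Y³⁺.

1

Tabulating Z and e⁻: Ti⁴⁺ (Z=22, 18 e⁻), Zr⁴⁺ (Z=40, 36 e⁻), Y³⁺ (Z=39, 36 e⁻), Sr²⁺ (Z=38, 36 e⁻), Rb⁺ (Z=37, 36 e⁻), Br⁻ (Z=35, 36 e⁻), I⁻ (Z=53, 54 e⁻). Ti⁴⁺ < Zr⁴⁺ (same group, 1 shell fewer); Zr⁴⁺ < Y³⁺ (both 36 e⁻, Z=40>39); Y³⁺ < Sr²⁺ (isoelectronic, higher Z=39 is smaller); Sr²⁺ < Rb⁺ (isoelectronic, higher Z=38 is smaller); Rb⁺ < Br⁻ (isoelectronic, higher Z=37 is smaller); Br⁻ < I⁻ (same group, 1 shell fewer).
Ordering all of them (including Br⁻) by radius gives Ti⁴⁺ < Zr⁴⁺ < Y³⁺ < Sr²⁺ < Rb⁺ < Br⁻ < I⁻. That's 1.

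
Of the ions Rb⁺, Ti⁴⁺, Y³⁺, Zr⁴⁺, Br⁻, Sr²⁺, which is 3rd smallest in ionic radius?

Y³⁺

Electron counts and nuclear charges: Ti⁴⁺ has 18 e⁻ (Z=22), Zr⁴⁺ has 36 e⁻ (Z=40), Y³⁺ has 36 e⁻ (Z=39), Sr²⁺ has 36 e⁻ (Z=38), Rb⁺ has 36 e⁻ (Z=37), Br⁻ has 36 e⁻ (Z=35). Ti⁴⁺ < Zr⁴⁺ (same group, 1 shell fewer); Zr⁴⁺ < Y³⁺ (both 36 e⁻, Z=40>39); Y³⁺ < Sr²⁺ (isoelectronic, higher Z=39 is smaller); Sr²⁺ < Rb⁺ (isoelectronic, higher Z=38 is smaller); Rb⁺ < Br⁻ (isoelectronic, higher Z=37 is smaller).
Full ascending order: Ti⁴⁺ < Zr⁴⁺ < Y³⁺ < Sr²⁺ < Rb⁺ < Br⁻. Counting from the smallest, position 3 is Y³⁺.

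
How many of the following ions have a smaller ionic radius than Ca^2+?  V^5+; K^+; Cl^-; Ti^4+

2

All of these have 18 electrons (isoelectronic). With the same electron cloud, the ion with the most protons pulls it in tightest. Nuclear charges: V^5+ (Z=23), Ti^4+ (Z=22), Ca^2+ (Z=20), K^+ (Z=19), Cl^- (Z=17). Highest Z is smallest.
Relative to Ca^2+, the ions that are smaller are V^5+, Ti^4+. Count: 2.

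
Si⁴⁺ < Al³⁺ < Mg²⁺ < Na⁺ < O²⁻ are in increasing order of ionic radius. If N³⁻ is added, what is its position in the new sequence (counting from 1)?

6

Each ion has 10 electrons. The ranking follows nuclear charge in reverse — greater Z gives a smaller radius. Si⁴⁺ (Z=14), Al³⁺ (Z=13), Mg²⁺ (Z=12), Na⁺ (Z=11), O²⁻ (Z=8), N³⁻ (Z=7).
Merged order: Si⁴⁺ < Al³⁺ < Mg²⁺ < Na⁺ < O²⁻ < N³⁻ — N³⁻ is number 6.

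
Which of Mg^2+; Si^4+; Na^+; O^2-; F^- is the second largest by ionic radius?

F^-

These species are isoelectronic with 10 electrons. The only difference is the number of protons: Si^4+ (Z=14), Mg^2+ (Z=12), Na^+ (Z=11), F^- (Z=9), O^2- (Z=8). The strongest nuclear pull (Si^4+) gives the smallest ion.
That gives Si^4+ < Mg^2+ < Na^+ < F^- < O^2-. From the largest end, number 2 is F^-.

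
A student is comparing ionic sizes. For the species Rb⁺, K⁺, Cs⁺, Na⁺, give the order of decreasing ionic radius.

These ions sit in one column with identical charge. Each step down the periodic table adds a principal shell, increasing the radius.

Cs⁺ > Rb⁺ > K⁺ > Na⁺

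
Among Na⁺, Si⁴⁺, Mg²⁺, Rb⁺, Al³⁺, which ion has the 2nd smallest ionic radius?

Si⁴⁺: 10 e⁻, Z=14, Al³⁺: 10 e⁻, Z=13, Mg²⁺: 10 e⁻, Z=12, Na⁺: 10 e⁻, Z=11, Rb⁺: 36 e⁻, Z=37. Si⁴⁺ < Al³⁺ (isoelectronic, higher Z=14 is smaller); Al³⁺ < Mg²⁺ (isoelectronic, higher Z=13 is smaller); Mg²⁺ < Na⁺ (isoelectronic, higher Z=12 is smaller); Na⁺ < Rb⁺ (same group, period 3 vs 5).
Ordering: Si⁴⁺ < Al³⁺ < Mg²⁺ < Na⁺ < Rb⁺. The 2nd smallest is Al³⁺.

Al³⁺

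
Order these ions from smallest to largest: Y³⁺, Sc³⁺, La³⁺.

Same group, same charge. Going down the group adds an extra shell of electrons, so the ion gets larger: Sc³⁺ is highest in the group and smallest.

Sc³⁺ < Y³⁺ < La³⁺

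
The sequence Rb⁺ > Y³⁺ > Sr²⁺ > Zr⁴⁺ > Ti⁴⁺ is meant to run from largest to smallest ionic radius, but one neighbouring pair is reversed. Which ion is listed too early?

Check each adjacent pair. Y³⁺ and Sr²⁺ are reversed: they are isoelectronic (36 e⁻) and Y has more protons than Sr (39 vs 38), making Y³⁺ smaller. No other neighbouring pair contradicts the periodic trends, so Y³⁺ is the ion listed too early.

Y³⁺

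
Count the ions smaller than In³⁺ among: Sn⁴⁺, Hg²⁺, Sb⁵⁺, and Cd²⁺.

Electron counts and nuclear charges: Sb⁵⁺: 46 e⁻, Z=51, Sn⁴⁺: 46 e⁻, Z=50, In³⁺: 46 e⁻, Z=49, Cd²⁺: 46 e⁻, Z=48, Hg²⁺: 78 e⁻, Z=80. Sb⁵⁺ < Sn⁴⁺ (both 46 e⁻, Z=51>50); Sn⁴⁺ < In³⁺ (both 46 e⁻, Z=50>49); In³⁺ < Cd²⁺ (both 46 e⁻, Z=49>48); Cd²⁺ < Hg²⁺ (same group, period 5 vs 6).
Placing each against In³⁺: smaller — Sb⁵⁺, Sn⁴⁺; larger — Cd²⁺, Hg²⁺. So 2 are smaller.

2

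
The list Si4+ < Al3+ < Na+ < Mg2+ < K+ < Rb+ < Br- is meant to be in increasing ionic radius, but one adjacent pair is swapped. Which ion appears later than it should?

Compare adjacent ions: Mg2+ and Na+ share 10 electrons; the higher nuclear charge on Mg (Z=12) contracts it more, so Mg2+ < Na+ — yet in this increasing list Na+ sits before Mg2+. Nothing else is reversed, so Mg2+ should move one place to the left.

Mg2+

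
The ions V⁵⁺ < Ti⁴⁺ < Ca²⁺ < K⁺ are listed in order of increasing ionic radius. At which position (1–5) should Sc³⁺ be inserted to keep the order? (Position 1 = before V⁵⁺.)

Isoelectronic series (18 e⁻ each). Size is set by nuclear charge: more protons means a smaller ion. V⁵⁺ (Z=23), Ti⁴⁺ (Z=22), Sc³⁺ (Z=21), Ca²⁺ (Z=20), K⁺ (Z=19).
With Sc³⁺ included the full order is V⁵⁺ < Ti⁴⁺ < Sc³⁺ < Ca²⁺ < K⁺, so it takes position 3.

3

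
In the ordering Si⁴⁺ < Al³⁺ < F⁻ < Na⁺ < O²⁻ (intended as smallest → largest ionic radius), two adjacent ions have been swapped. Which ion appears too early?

F⁻

Check each adjacent pair. F⁻ and Na⁺ are reversed: Na⁺ and F⁻ share 10 electrons; the higher nuclear charge on Na (Z=11) contracts it more, so Na⁺ < F⁻. No other neighbouring pair contradicts the periodic trends, so F⁻ is the ion listed too early.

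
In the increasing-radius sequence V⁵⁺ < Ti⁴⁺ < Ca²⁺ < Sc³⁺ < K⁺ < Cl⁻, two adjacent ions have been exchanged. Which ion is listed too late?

Check each adjacent pair. Ca²⁺ and Sc³⁺ are reversed: Sc³⁺ and Ca²⁺ share 18 electrons; the higher nuclear charge on Sc (Z=21) contracts it more, so Sc³⁺ < Ca²⁺. No other neighbouring pair contradicts the periodic trends, so Sc³⁺ is the ion listed too late.

Sc³⁺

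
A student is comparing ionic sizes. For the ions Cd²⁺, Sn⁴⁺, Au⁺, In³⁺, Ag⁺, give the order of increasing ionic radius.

Sn⁴⁺ < In³⁺ < Cd²⁺ < Ag⁺ < Au⁺

Tabulating Z and e⁻: Sn⁴⁺ has 46 e⁻ (Z=50), In³⁺ has 46 e⁻ (Z=49), Cd²⁺ has 46 e⁻ (Z=48), Ag⁺ has 46 e⁻ (Z=47), Au⁺ has 78 e⁻ (Z=79). Sn⁴⁺ < In³⁺ (both 46 e⁻, Z=50>49); In³⁺ < Cd²⁺ (isoelectronic, higher Z=49 is smaller); Cd²⁺ < Ag⁺ (both 46 e⁻, Z=48>47); Ag⁺ < Au⁺ (same group, period 5 vs 6).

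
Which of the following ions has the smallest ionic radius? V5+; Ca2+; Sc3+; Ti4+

All of these have 18 electrons (isoelectronic). With the same electron cloud, the ion with the most protons pulls it in tightest. Nuclear charges: V5+ (Z=23), Ti4+ (Z=22), Sc3+ (Z=21), Ca2+ (Z=20). Highest Z is smallest.

V5+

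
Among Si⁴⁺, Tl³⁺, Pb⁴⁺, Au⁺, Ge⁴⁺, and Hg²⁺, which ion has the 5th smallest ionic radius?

Hg²⁺

First list Z and electron count for each: Si⁴⁺ (Z=14, 10 e⁻), Ge⁴⁺ (Z=32, 28 e⁻), Pb⁴⁺ (Z=82, 78 e⁻), Tl³⁺ (Z=81, 78 e⁻), Hg²⁺ (Z=80, 78 e⁻), Au⁺ (Z=79, 78 e⁻). Si⁴⁺ < Ge⁴⁺ (same group, period 3 vs 4); Ge⁴⁺ < Pb⁴⁺ (same group, period 4 vs 6); Pb⁴⁺ < Tl³⁺ (isoelectronic, higher Z=82 is smaller); Tl³⁺ < Hg²⁺ (both 78 e⁻, Z=81>80); Hg²⁺ < Au⁺ (both 78 e⁻, Z=80>79).
That gives Si⁴⁺ < Ge⁴⁺ < Pb⁴⁺ < Tl³⁺ < Hg²⁺ < Au⁺. From the smallest end, number 5 is Hg²⁺.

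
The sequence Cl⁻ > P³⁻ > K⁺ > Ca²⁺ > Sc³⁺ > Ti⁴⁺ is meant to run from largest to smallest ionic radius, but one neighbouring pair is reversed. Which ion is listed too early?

Cl⁻

The pair Cl⁻, P³⁻ is the wrong way round — they are isoelectronic (18 e⁻) and Cl has more protons than P (17 vs 15), making Cl⁻ smaller. All other adjacent pairs agree with periodic trends, so Cl⁻ is the misplaced ion.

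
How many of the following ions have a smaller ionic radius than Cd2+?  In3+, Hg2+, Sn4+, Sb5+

Tabulating Z and e⁻: Sb5+: 46 e⁻, Z=51, Sn4+: 46 e⁻, Z=50, In3+: 46 e⁻, Z=49, Cd2+: 46 e⁻, Z=48, Hg2+: 78 e⁻, Z=80. Sb5+ < Sn4+ (isoelectronic, higher Z=51 is smaller); Sn4+ < In3+ (isoelectronic, higher Z=50 is smaller); In3+ < Cd2+ (both 46 e⁻, Z=49>48); Cd2+ < Hg2+ (same group, period 5 vs 6).
Placing each against Cd2+: smaller — Sb5+, Sn4+, In3+; larger — Hg2+. So 3 are smaller.

3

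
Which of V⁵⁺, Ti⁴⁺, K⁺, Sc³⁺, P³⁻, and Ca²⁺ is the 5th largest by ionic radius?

Ti⁴⁺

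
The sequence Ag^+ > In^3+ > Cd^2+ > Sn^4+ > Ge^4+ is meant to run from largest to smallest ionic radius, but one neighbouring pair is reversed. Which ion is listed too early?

In^3+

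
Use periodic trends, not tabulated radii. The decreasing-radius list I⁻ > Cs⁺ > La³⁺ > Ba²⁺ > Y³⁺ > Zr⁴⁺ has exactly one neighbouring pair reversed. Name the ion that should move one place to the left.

The pair La³⁺, Ba²⁺ is the wrong way round — La³⁺ and Ba²⁺ share 54 electrons; the higher nuclear charge on La (Z=57) contracts it more, so La³⁺ < Ba²⁺. All other adjacent pairs agree with periodic trends, so Ba²⁺ is the misplaced ion.

Ba²⁺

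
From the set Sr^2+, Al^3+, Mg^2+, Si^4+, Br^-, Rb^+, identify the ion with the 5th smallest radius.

Work out protons and electrons: Si^4+ (Z=14, 10 e⁻), Al^3+ (Z=13, 10 e⁻), Mg^2+ (Z=12, 10 e⁻), Sr^2+ (Z=38, 36 e⁻), Rb^+ (Z=37, 36 e⁻), Br^- (Z=35, 36 e⁻). Si^4+ < Al^3+ (isoelectronic, higher Z=14 is smaller); Al^3+ < Mg^2+ (both 10 e⁻, Z=13>12); Mg^2+ < Sr^2+ (same group, period 3 vs 5); Sr^2+ < Rb^+ (isoelectronic, higher Z=38 is smaller); Rb^+ < Br^- (both 36 e⁻, Z=37>35).
Ordering: Si^4+ < Al^3+ < Mg^2+ < Sr^2+ < Rb^+ < Br^-. The 5th smallest is Rb^+.

Rb^+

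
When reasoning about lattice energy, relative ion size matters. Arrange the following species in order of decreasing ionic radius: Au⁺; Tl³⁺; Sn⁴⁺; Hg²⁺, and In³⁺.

First list Z and electron count for each: Sn⁴⁺ (Z=50, 46 e⁻), In³⁺ (Z=49, 46 e⁻), Tl³⁺ (Z=81, 78 e⁻), Hg²⁺ (Z=80, 78 e⁻), Au⁺ (Z=79, 78 e⁻). Sn⁴⁺ < In³⁺ (both 46 e⁻, Z=50>49); In³⁺ < Tl³⁺ (same group, 1 shell fewer); Tl³⁺ < Hg²⁺ (isoelectronic, higher Z=81 is smaller); Hg²⁺ < Au⁺ (both 78 e⁻, Z=80>79).

Au⁺ > Hg²⁺ > Tl³⁺ > In³⁺ > Sn⁴⁺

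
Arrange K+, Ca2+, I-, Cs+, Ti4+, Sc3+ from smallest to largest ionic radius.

Ti4+ < Sc3+ < Ca2+ < K+ < Cs+ < I-

Tabulating Z and e⁻: Ti4+: 18 e⁻, Z=22, Sc3+: 18 e⁻, Z=21, Ca2+: 18 e⁻, Z=20, K+: 18 e⁻, Z=19, Cs+: 54 e⁻, Z=55, I-: 54 e⁻, Z=53. Ti4+ < Sc3+ (both 18 e⁻, Z=22>21); Sc3+ < Ca2+ (both 18 e⁻, Z=21>20); Ca2+ < K+ (both 18 e⁻, Z=20>19); K+ < Cs+ (same group, 2 shells fewer); Cs+ < I- (both 54 e⁻, Z=55>53).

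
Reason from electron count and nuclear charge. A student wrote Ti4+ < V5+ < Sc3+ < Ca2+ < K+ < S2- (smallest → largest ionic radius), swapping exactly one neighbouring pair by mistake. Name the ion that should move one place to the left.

Check each adjacent pair. Ti4+ and V5+ are reversed: V5+ and Ti4+ share 18 electrons; the higher nuclear charge on V (Z=23) contracts it more, so V5+ < Ti4+. No other neighbouring pair contradicts the periodic trends, so V5+ is the ion listed too late.

V5+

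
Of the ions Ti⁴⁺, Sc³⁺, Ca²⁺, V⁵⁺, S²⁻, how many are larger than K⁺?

1

These species are isoelectronic with 18 electrons. The only difference is the number of protons: V⁵⁺ (Z=23), Ti⁴⁺ (Z=22), Sc³⁺ (Z=21), Ca²⁺ (Z=20), K⁺ (Z=19), S²⁻ (Z=16). The strongest nuclear pull (V⁵⁺) gives the smallest ion.
Overall: V⁵⁺ < Ti⁴⁺ < Sc³⁺ < Ca²⁺ < K⁺ < S²⁻. K⁺ has 4 below it and 1 above. Count: 1.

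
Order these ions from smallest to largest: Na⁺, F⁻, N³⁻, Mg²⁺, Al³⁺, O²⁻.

Al³⁺ < Mg²⁺ < Na⁺ < F⁻ < O²⁻ < N³⁻

All of these have 10 electrons (isoelectronic). With the same electron cloud, the ion with the most protons pulls it in tightest. Nuclear charges: Al³⁺ (Z=13), Mg²⁺ (Z=12), Na⁺ (Z=11), F⁻ (Z=9), O²⁻ (Z=8), N³⁻ (Z=7). Highest Z is smallest.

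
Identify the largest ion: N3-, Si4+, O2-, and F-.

Isoelectronic series (10 e⁻ each). Size is set by nuclear charge: more protons means a smaller ion. Si4+ (Z=14), F- (Z=9), O2- (Z=8), N3- (Z=7).

N3-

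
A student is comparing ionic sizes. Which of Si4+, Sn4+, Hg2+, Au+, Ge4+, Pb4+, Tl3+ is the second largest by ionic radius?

Hg2+

Work out protons and electrons: Si4+: 10 e⁻, Z=14, Ge4+: 28 e⁻, Z=32, Sn4+: 46 e⁻, Z=50, Pb4+: 78 e⁻, Z=82, Tl3+: 78 e⁻, Z=81, Hg2+: 78 e⁻, Z=80, Au+: 78 e⁻, Z=79. Si4+ < Ge4+ (same group, period 3 vs 4); Ge4+ < Sn4+ (same group, 1 shell fewer); Sn4+ < Pb4+ (same group, 1 shell fewer); Pb4+ < Tl3+ (both 78 e⁻, Z=82>81); Tl3+ < Hg2+ (isoelectronic, higher Z=81 is smaller); Hg2+ < Au+ (both 78 e⁻, Z=80>79).
That gives Si4+ < Ge4+ < Sn4+ < Pb4+ < Tl3+ < Hg2+ < Au+. From the largest end, number 2 is Hg2+.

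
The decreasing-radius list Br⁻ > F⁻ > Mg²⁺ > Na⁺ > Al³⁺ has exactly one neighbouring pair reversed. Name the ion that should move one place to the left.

Na⁺

Compare adjacent ions: they are isoelectronic (10 e⁻) and Mg has more protons than Na (12 vs 11), making Mg²⁺ smaller — yet in this decreasing list Mg²⁺ sits before Na⁺. Nothing else is reversed, so Na⁺ should move one place to the left.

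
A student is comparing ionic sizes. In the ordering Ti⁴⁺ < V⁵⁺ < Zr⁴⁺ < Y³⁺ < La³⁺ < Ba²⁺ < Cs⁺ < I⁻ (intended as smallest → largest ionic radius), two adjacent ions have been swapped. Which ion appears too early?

Ti⁴⁺

The pair Ti⁴⁺, V⁵⁺ is the wrong way round — V⁵⁺ and Ti⁴⁺ share 18 electrons; the higher nuclear charge on V (Z=23) contracts it more, so V⁵⁺ < Ti⁴⁺. All other adjacent pairs agree with periodic trends, so Ti⁴⁺ is the misplaced ion.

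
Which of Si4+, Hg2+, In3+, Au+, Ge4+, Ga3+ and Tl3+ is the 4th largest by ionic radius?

In3+

Work out protons and electrons: Si4+ (Z=14, 10 e⁻), Ge4+ (Z=32, 28 e⁻), Ga3+ (Z=31, 28 e⁻), In3+ (Z=49, 46 e⁻), Tl3+ (Z=81, 78 e⁻), Hg2+ (Z=80, 78 e⁻), Au+ (Z=79, 78 e⁻). Si4+ < Ge4+ (same group, 1 shell fewer); Ge4+ < Ga3+ (isoelectronic, higher Z=32 is smaller); Ga3+ < In3+ (same group, 1 shell fewer); In3+ < Tl3+ (same group, period 5 vs 6); Tl3+ < Hg2+ (both 78 e⁻, Z=81>80); Hg2+ < Au+ (both 78 e⁻, Z=80>79).
That gives Si4+ < Ge4+ < Ga3+ < In3+ < Tl3+ < Hg2+ < Au+. From the largest end, number 4 is In3+.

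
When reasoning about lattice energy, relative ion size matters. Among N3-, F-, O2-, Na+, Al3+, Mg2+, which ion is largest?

Isoelectronic series (10 e⁻ each). Size is set by nuclear charge: more protons means a smaller ion. Al3+ (Z=13), Mg2+ (Z=12), Na+ (Z=11), F- (Z=9), O2- (Z=8), N3- (Z=7).

N3-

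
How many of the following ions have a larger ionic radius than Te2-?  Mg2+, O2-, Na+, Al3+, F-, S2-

0

First list Z and electron count for each: Al3+ (Z=13, 10 e⁻), Mg2+ (Z=12, 10 e⁻), Na+ (Z=11, 10 e⁻), F- (Z=9, 10 e⁻), O2- (Z=8, 10 e⁻), S2- (Z=16, 18 e⁻), Te2- (Z=52, 54 e⁻). Al3+ < Mg2+ (both 10 e⁻, Z=13>12); Mg2+ < Na+ (isoelectronic, higher Z=12 is smaller); Na+ < F- (isoelectronic, higher Z=11 is smaller); F- < O2- (isoelectronic, higher Z=9 is smaller); O2- < S2- (same group, 1 shell fewer); S2- < Te2- (same group, period 3 vs 5).
Overall: Al3+ < Mg2+ < Na+ < F- < O2- < S2- < Te2-. Te2- has 6 below it and 0 above. Count: 0.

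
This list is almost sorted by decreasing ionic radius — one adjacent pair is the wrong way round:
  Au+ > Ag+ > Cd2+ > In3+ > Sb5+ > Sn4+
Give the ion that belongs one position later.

Sb5+

Check each adjacent pair. Sb5+ and Sn4+ are reversed: they are isoelectronic (46 e⁻) and Sb has more protons than Sn (51 vs 50), making Sb5+ smaller. No other neighbouring pair contradicts the periodic trends, so Sb5+ is the ion listed too early.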